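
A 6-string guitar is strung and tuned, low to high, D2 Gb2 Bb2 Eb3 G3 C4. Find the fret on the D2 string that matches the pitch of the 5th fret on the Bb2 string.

Fret 5 on Bb2 is MIDI 46 + 5 = 51 (Eb3). On the D2 string (open MIDI 38), that pitch is 51 − 38 = fret 13.

13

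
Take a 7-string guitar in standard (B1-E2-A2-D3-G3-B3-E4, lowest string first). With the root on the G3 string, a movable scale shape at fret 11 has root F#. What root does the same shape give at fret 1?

Moving from fret 11 to fret 1 shifts the root by -10 semitones.
F# down 10 semitones is G#.

G#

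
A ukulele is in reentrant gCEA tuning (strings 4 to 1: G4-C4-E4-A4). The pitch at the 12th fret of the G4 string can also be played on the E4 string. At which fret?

Fret 12 on G4 is MIDI 67 + 12 = 79 (G5). On the E4 string (open MIDI 64), that pitch is 79 − 64 = fret 15.

15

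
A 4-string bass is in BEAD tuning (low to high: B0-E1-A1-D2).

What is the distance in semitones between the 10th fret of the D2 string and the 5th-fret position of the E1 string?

D2 at fret 10 → C3 (MIDI 48); E1 at fret 5 → A1 (MIDI 33).
48 − 33 = 15, so the two pitches are 15 semitones apart, with C3 the higher.

15 semitones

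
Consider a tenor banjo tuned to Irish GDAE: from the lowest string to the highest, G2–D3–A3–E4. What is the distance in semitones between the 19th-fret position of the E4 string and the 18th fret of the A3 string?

8 semitones

E4 at fret 19 → B5 (MIDI 83); A3 at fret 18 → D#5 (MIDI 75).
83 − 75 = 8, so the two pitches are 8 semitones apart, with B5 the higher.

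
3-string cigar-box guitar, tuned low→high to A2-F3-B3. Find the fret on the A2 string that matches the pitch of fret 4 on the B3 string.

Fret 4 on B3 is MIDI 59 + 4 = 63 (E♭4). On the A2 string (open MIDI 45), that pitch is 63 − 45 = fret 18.

18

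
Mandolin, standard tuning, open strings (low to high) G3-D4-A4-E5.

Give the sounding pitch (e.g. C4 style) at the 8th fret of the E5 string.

E5 is MIDI 76. Adding 8 gives 84, which is C6.

C6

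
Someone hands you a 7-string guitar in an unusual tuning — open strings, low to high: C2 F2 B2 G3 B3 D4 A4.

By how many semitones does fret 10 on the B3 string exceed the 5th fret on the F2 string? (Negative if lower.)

B3 at fret 10 → A4 (MIDI 69); F2 at fret 5 → A#2 (MIDI 46).
69 − 46 = 23, so the two pitches are 23 semitones apart.

23 semitones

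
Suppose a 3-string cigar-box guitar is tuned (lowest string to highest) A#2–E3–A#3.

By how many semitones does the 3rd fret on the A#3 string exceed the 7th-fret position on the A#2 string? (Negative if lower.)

A#3 at fret 3 → C#4 (MIDI 61); A#2 at fret 7 → F3 (MIDI 53).
61 − 53 = 8, so the two pitches are 8 semitones apart.

8 semitones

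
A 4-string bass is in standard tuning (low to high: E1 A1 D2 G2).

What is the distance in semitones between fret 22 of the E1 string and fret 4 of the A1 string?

E1 at fret 22 → D3 (MIDI 50); A1 at fret 4 → C♯2 (MIDI 37).
50 − 37 = 13, so the two pitches are 13 semitones apart, with D3 the higher.

13 semitones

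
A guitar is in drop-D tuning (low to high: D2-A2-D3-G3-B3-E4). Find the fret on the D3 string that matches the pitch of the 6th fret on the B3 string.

15

Fret 6 on B3 is MIDI 59 + 6 = 65 (F4). On the D3 string (open MIDI 50), that pitch is 65 − 50 = fret 15.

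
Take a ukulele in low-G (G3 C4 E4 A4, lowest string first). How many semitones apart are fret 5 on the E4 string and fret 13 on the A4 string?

13 semitones

E4 at fret 5 → A4 (MIDI 69); A4 at fret 13 → A♯5 (MIDI 82).
69 − 82 = -13, so the two pitches are 13 semitones apart, with A♯5 the higher.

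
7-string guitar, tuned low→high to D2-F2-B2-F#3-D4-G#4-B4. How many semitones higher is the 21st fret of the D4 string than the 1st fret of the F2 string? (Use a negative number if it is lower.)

41 semitones

D4 at fret 21 → B5 (MIDI 83); F2 at fret 1 → F#2 (MIDI 42).
83 − 42 = 41, so the two pitches are 41 semitones apart.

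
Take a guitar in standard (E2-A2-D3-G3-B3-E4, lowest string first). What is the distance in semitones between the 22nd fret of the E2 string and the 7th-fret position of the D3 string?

5 semitones

E2 at fret 22 → D4 (MIDI 62); D3 at fret 7 → A3 (MIDI 57).
62 − 57 = 5, so the two pitches are 5 semitones apart, with D4 the higher.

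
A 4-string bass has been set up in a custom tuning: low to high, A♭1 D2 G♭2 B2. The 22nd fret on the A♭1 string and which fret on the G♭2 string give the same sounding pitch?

12

A♭1 at fret 22 is A♭1 + 22 semitones = G♭3.
The open G♭2 string is 10 semitones above the open A♭1, so the same pitch on the G♭2 string lies at fret 22 − 10 = 12.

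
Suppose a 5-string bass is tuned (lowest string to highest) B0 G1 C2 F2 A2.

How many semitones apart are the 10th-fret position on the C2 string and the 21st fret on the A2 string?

C2 at fret 10 → Bb2 (MIDI 46); A2 at fret 21 → Gb4 (MIDI 66).
46 − 66 = -20, so the two pitches are 20 semitones apart, with Gb4 the higher.

20 semitones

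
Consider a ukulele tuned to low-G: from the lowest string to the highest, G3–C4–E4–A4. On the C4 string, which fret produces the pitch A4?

9

A4 is 9 semitones above the open C4 (C–C#–D–D#–E–F–F#–G–G#–A), so it sits at fret 9.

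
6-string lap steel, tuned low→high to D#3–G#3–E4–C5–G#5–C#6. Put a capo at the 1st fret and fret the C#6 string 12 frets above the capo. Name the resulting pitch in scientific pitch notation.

D7

The capo raises the open C#6 by 1 semitone to D6; fretting 12 more gives C#6 + 1 + 12 = C#6 + 13 semitones = D7.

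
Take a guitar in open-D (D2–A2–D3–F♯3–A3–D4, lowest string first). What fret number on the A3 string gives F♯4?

F♯4 is 9 semitones above the open A3 (A–A#–B–C–C#–D–D#–E–F–F#), so it sits at fret 9.

9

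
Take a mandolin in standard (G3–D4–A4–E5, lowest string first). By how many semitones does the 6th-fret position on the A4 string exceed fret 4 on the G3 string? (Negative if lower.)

A4 at fret 6 → D#5 (MIDI 75); G3 at fret 4 → B3 (MIDI 59).
75 − 59 = 16, so the two pitches are 16 semitones apart.

16 semitones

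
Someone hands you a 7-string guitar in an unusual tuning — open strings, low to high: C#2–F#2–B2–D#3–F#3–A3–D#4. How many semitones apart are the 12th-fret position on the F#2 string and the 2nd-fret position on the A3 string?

F#2 at fret 12 → F#3 (MIDI 54); A3 at fret 2 → B3 (MIDI 59).
54 − 59 = -5, so the two pitches are 5 semitones apart, with B3 the higher.

5 semitones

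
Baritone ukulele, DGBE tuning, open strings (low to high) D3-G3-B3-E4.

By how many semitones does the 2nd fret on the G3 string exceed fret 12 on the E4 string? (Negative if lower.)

-19 semitones

G3 at fret 2 → A3 (MIDI 57); E4 at fret 12 → E5 (MIDI 76).
57 − 76 = -19, so the two pitches are 19 semitones apart.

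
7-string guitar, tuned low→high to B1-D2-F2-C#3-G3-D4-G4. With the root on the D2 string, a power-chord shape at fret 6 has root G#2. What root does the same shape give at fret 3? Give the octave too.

Moving from fret 6 to fret 3 shifts the root by -3 semitones.
G#2 down 3 semitones is F2.

F2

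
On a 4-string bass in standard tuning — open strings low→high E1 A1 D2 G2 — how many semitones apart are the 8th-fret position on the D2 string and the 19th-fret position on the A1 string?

D2 at fret 8 → A#2 (MIDI 46); A1 at fret 19 → E3 (MIDI 52).
46 − 52 = -6, so the two pitches are 6 semitones apart, with E3 the higher.

6 semitones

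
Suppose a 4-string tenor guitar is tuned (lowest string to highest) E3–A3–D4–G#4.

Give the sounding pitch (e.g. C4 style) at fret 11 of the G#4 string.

Each fret is one semitone, so G#4 + 11 = G5.

G5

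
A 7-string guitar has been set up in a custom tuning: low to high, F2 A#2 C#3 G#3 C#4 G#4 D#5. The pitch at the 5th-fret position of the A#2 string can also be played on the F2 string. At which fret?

A#2 at fret 5 is A#2 + 5 semitones = D#3.
The open F2 string is 5 semitones below the open A#2, so the same pitch on the F2 string lies at fret 5 + 5 = 10.

10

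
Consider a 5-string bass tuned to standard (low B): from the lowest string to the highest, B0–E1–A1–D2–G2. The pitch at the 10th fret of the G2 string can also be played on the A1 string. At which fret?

Fret 10 on G2 is MIDI 43 + 10 = 53 (F3). On the A1 string (open MIDI 33), that pitch is 53 − 33 = fret 20.

20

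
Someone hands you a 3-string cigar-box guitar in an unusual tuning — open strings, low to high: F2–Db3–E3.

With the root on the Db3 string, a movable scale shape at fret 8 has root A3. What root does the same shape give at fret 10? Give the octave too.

Moving from fret 8 to fret 10 shifts the root by 2 semitones.
A3 up 2 semitones is B3.

B3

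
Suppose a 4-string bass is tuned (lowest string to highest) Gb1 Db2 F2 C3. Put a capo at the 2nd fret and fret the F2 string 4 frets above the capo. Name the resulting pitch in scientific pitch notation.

B2

The capo raises the open F2 by 2 semitones to G2; fretting 4 more gives F2 + 2 + 4 = F2 + 6 semitones = B2.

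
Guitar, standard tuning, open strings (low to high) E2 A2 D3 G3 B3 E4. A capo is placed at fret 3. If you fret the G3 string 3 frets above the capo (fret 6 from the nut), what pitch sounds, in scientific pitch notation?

The capo raises the open G3 by 3 semitones to A♯3; fretting 3 more gives G3 + 3 + 3 = G3 + 6 semitones = C♯4.
(Also written D♭.)

C♯4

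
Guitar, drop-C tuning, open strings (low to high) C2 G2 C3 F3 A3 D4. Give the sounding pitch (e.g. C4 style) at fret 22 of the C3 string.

A#4

Each fret is one semitone, so C3 + 22 = A#4.
(Equivalently spelled Bb4.)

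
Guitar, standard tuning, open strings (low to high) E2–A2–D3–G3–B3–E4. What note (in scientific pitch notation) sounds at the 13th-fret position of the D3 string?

D♯4

The open D3 string plus 13 semitones: D–D#–E–F–…–C#–D–D#.
The walk passes from B into C once, so the octave number goes from 3 to 4.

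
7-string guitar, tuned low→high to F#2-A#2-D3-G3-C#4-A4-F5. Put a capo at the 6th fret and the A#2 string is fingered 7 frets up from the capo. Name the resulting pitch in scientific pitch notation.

The capo raises the open A#2 by 6 semitones to E3; fretting 7 more gives A#2 + 6 + 7 = A#2 + 13 semitones = B3.

B3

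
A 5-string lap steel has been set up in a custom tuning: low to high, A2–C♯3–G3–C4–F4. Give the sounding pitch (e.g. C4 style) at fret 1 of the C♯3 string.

The open C♯3 string plus 1 semitone: C#–D.
No B→C boundary is crossed, so the octave stays at 3.

D3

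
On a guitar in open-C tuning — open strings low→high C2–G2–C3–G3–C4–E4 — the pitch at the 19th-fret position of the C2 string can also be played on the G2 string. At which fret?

12

Fret 19 on C2 is MIDI 36 + 19 = 55 (G3). On the G2 string (open MIDI 43), that pitch is 55 − 43 = fret 12.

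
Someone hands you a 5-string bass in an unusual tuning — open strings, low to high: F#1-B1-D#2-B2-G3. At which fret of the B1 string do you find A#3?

A#3 is 23 semitones above the open B1 (B–C–C#–D–…–G#–A–A#), so it sits at fret 23.

23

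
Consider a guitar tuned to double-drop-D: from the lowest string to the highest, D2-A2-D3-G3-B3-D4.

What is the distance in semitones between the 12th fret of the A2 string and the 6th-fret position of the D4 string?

11 semitones

A2 at fret 12 → A3 (MIDI 57); D4 at fret 6 → G♯4 (MIDI 68).
57 − 68 = -11, so the two pitches are 11 semitones apart, with G♯4 the higher.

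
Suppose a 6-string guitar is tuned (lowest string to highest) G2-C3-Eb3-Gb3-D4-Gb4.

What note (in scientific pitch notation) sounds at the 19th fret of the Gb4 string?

Gb4 is MIDI 66. Adding 19 gives 85, which is Db6.
(Equivalently spelled C#6.)

Db6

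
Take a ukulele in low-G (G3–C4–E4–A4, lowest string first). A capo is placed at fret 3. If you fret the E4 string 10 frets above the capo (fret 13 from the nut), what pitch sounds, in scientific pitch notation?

The capo raises the open E4 by 3 semitones to G4; fretting 10 more gives E4 + 3 + 10 = E4 + 13 semitones = F5.

F5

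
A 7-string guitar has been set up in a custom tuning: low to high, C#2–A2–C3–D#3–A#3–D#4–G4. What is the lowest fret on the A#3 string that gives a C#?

3

From A#3, count semitones up the chromatic scale until reaching C#: A#–B–C–C# — 3 steps.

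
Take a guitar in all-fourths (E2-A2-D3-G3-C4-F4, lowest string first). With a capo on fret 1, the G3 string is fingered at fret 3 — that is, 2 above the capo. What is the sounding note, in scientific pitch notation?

The capo raises the open G3 by 1 semitone to G#3; fretting 2 more gives G3 + 1 + 2 = G3 + 3 semitones = A#3.

A#3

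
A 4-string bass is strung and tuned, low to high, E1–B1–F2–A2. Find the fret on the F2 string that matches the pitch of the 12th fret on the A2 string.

16

A2 at fret 12 is A2 + 12 semitones = A3.
The open F2 string is 4 semitones below the open A2, so the same pitch on the F2 string lies at fret 12 + 4 = 16.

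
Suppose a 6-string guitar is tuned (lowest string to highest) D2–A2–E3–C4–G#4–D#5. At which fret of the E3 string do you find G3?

3

G3 is 3 semitones above the open E3 (E–F–F#–G), so it sits at fret 3.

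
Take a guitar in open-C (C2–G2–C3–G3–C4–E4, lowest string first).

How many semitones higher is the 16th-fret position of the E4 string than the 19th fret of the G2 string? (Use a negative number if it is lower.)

E4 at fret 16 → G#5 (MIDI 80); G2 at fret 19 → D4 (MIDI 62).
80 − 62 = 18, so the two pitches are 18 semitones apart.

18 semitones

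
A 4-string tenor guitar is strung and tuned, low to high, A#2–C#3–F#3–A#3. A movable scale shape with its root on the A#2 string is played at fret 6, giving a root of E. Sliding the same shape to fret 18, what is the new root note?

Moving from fret 6 to fret 18 shifts the root by 12 semitones.
E up 12 semitones is E.

E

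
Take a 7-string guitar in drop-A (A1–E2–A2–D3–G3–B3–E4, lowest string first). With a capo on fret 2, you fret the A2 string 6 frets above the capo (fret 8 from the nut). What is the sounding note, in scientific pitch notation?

F3

The capo raises the open A2 by 2 semitones to B2; fretting 6 more gives A2 + 2 + 6 = A2 + 8 semitones = F3.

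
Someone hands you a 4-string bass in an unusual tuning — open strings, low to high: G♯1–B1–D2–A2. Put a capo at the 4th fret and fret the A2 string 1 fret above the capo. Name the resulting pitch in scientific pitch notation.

The capo raises the open A2 by 4 semitones to C♯3; fretting 1 more gives A2 + 4 + 1 = A2 + 5 semitones = D3.

D3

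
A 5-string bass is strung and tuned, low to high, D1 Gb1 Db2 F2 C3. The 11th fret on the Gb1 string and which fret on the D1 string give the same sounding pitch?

15

Gb1 at fret 11 is Gb1 + 11 semitones = F2.
The open D1 string is 4 semitones below the open Gb1, so the same pitch on the D1 string lies at fret 11 + 4 = 15.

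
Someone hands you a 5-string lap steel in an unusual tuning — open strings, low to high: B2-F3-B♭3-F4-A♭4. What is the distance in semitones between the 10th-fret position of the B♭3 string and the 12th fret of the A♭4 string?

12 semitones

B♭3 at fret 10 → A♭4 (MIDI 68); A♭4 at fret 12 → A♭5 (MIDI 80).
68 − 80 = -12, so the two pitches are 12 semitones apart, with A♭5 the higher.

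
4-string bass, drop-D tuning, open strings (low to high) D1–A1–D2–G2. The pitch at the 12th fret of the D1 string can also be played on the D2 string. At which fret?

0

Fret 12 on D1 is MIDI 26 + 12 = 38 (D2). On the D2 string (open MIDI 38), that pitch is 38 − 38 = fret 0.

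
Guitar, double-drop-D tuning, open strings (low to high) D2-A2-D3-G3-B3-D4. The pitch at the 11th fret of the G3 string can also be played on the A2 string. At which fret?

Fret 11 on G3 is MIDI 55 + 11 = 66 (F#4). On the A2 string (open MIDI 45), that pitch is 66 − 45 = fret 21.

21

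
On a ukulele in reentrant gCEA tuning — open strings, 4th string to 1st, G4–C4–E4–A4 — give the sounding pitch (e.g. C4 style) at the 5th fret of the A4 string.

The open A4 string plus 5 semitones: A–A#–B–C–C#–D.
The walk passes from B into C once, so the octave number goes from 4 to 5.

D5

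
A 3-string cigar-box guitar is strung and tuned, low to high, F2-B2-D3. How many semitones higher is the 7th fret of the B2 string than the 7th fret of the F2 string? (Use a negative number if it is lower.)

6 semitones

B2 at fret 7 → F#3 (MIDI 54); F2 at fret 7 → C3 (MIDI 48).
54 − 48 = 6, so the two pitches are 6 semitones apart.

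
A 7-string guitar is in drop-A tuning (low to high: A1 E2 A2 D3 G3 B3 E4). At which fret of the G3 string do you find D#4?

D#4 is 8 semitones above the open G3 (G–G#–A–A#–B–C–C#–D–D#), so it sits at fret 8.

8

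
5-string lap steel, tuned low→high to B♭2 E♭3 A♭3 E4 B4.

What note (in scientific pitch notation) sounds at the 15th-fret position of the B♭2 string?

D♭4

Each fret is one semitone, so B♭2 + 15 = D♭4.
(Equivalently spelled C♯4.)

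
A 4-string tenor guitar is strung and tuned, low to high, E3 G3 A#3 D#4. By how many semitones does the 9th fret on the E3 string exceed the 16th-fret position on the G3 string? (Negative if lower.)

-10 semitones

E3 at fret 9 → C#4 (MIDI 61); G3 at fret 16 → B4 (MIDI 71).
61 − 71 = -10, so the two pitches are 10 semitones apart.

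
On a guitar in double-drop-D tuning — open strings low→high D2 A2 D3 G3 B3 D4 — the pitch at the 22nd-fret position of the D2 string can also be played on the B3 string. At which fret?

1

D2 at fret 22 is D2 + 22 semitones = C4.
The open B3 string is 21 semitones above the open D2, so the same pitch on the B3 string lies at fret 22 − 21 = 1.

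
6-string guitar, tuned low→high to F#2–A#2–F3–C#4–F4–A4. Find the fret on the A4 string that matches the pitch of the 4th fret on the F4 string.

0

F4 at fret 4 is F4 + 4 semitones = A4.
The open A4 string is 4 semitones above the open F4, so the same pitch on the A4 string lies at fret 4 − 4 = 0.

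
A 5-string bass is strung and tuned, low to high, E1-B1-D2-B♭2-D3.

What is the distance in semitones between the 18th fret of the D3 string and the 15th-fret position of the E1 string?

D3 at fret 18 → A♭4 (MIDI 68); E1 at fret 15 → G2 (MIDI 43).
68 − 43 = 25, so the two pitches are 25 semitones apart, with A♭4 the higher.

25 semitones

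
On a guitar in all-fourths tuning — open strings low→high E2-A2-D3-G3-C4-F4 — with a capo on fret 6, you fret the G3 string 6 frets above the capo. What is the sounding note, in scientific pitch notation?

G4

The capo raises the open G3 by 6 semitones to C#4; fretting 6 more gives G3 + 6 + 6 = G3 + 12 semitones = G4.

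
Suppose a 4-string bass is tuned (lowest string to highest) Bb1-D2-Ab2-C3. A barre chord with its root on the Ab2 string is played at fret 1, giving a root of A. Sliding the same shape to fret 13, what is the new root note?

A

Moving from fret 1 to fret 13 shifts the root by 12 semitones.
A up 12 semitones is A.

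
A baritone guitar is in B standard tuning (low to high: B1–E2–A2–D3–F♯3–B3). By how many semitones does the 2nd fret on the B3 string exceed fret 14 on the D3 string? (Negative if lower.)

B3 at fret 2 → C♯4 (MIDI 61); D3 at fret 14 → E4 (MIDI 64).
61 − 64 = -3, so the two pitches are 3 semitones apart.

-3 semitones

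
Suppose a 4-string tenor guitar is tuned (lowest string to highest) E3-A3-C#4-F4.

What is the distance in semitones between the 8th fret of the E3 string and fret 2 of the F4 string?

E3 at fret 8 → C4 (MIDI 60); F4 at fret 2 → G4 (MIDI 67).
60 − 67 = -7, so the two pitches are 7 semitones apart, with G4 the higher.

7 semitones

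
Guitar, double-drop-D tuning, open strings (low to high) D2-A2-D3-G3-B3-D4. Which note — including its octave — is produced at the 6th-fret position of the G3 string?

C#4

The open G3 string plus 6 semitones: G–G#–A–A#–B–C–C#.
The walk passes from B into C once, so the octave number goes from 3 to 4.
(Equivalently spelled Db4.)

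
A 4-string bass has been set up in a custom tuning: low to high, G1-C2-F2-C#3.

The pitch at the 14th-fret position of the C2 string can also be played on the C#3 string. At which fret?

Fret 14 on C2 is MIDI 36 + 14 = 50 (D3). On the C#3 string (open MIDI 49), that pitch is 50 − 49 = fret 1.

1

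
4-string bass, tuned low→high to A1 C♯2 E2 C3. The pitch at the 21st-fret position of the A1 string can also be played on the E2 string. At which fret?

A1 at fret 21 is A1 + 21 semitones = F♯3.
The open E2 string is 7 semitones above the open A1, so the same pitch on the E2 string lies at fret 21 − 7 = 14.

14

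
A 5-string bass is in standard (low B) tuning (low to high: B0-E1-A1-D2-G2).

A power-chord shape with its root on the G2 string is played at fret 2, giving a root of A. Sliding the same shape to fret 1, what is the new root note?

Moving from fret 2 to fret 1 shifts the root by -1 semitone.
A down 1 semitone is G♯.

G♯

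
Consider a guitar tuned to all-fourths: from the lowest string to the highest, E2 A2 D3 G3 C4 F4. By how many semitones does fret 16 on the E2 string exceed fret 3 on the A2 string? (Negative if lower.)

E2 at fret 16 → G♯3 (MIDI 56); A2 at fret 3 → C3 (MIDI 48).
56 − 48 = 8, so the two pitches are 8 semitones apart.

8 semitones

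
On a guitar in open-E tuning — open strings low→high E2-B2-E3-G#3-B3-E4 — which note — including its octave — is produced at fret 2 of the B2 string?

C#3

Each fret is one semitone, so B2 + 2 = C#3.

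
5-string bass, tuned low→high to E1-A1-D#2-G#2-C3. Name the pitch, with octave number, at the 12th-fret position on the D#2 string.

D#3

The open D#2 string plus 12 semitones: D#–E–F–F#–…–C#–D–D#.
The walk passes from B into C once, so the octave number goes from 2 to 3.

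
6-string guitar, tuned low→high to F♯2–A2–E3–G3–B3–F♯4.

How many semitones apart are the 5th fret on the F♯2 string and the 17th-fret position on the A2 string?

15 semitones

F♯2 at fret 5 → B2 (MIDI 47); A2 at fret 17 → D4 (MIDI 62).
47 − 62 = -15, so the two pitches are 15 semitones apart, with D4 the higher.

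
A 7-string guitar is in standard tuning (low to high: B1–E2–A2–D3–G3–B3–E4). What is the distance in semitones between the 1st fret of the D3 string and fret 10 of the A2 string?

D3 at fret 1 → D#3 (MIDI 51); A2 at fret 10 → G3 (MIDI 55).
51 − 55 = -4, so the two pitches are 4 semitones apart, with G3 the higher.

4 semitones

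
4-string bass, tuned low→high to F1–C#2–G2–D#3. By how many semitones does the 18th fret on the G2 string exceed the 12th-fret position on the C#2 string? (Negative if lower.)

G2 at fret 18 → C#4 (MIDI 61); C#2 at fret 12 → C#3 (MIDI 49).
61 − 49 = 12, so the two pitches are 12 semitones apart.

12 semitones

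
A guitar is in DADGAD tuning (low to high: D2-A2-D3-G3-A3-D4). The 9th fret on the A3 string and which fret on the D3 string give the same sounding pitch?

Fret 9 on A3 is MIDI 57 + 9 = 66 (F#4). On the D3 string (open MIDI 50), that pitch is 66 − 50 = fret 16.

16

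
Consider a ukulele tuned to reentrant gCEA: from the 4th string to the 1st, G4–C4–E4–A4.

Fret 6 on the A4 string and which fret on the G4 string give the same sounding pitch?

A4 at fret 6 is A4 + 6 semitones = D♯5.
The open G4 string is 2 semitones below the open A4, so the same pitch on the G4 string lies at fret 6 + 2 = 8.

8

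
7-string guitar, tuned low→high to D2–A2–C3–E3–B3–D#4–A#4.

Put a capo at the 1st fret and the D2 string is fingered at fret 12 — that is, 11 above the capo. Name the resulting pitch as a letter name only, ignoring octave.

D

The capo raises the open D2 by 1 semitone to D#2; fretting 11 more gives D2 + 1 + 11 = D2 + 12 semitones, landing on D.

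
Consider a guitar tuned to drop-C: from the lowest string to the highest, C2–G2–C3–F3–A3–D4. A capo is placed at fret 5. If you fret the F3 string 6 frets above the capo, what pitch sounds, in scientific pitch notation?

The capo raises the open F3 by 5 semitones to A♯3; fretting 6 more gives F3 + 5 + 6 = F3 + 11 semitones = E4.

E4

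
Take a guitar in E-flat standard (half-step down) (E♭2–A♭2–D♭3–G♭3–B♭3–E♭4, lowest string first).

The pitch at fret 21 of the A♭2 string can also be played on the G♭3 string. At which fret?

11

A♭2 at fret 21 is A♭2 + 21 semitones = F4.
The open G♭3 string is 10 semitones above the open A♭2, so the same pitch on the G♭3 string lies at fret 21 − 10 = 11.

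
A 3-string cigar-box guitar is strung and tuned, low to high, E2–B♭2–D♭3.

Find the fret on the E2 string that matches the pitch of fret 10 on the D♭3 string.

19

D♭3 at fret 10 is D♭3 + 10 semitones = B3.
The open E2 string is 9 semitones below the open D♭3, so the same pitch on the E2 string lies at fret 10 + 9 = 19.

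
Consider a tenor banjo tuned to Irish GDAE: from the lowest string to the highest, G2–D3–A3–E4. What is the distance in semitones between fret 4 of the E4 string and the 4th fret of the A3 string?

7 semitones

E4 at fret 4 → G#4 (MIDI 68); A3 at fret 4 → C#4 (MIDI 61).
68 − 61 = 7, so the two pitches are 7 semitones apart, with G#4 the higher.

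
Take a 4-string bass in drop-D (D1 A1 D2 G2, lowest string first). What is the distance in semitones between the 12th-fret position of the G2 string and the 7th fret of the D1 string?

G2 at fret 12 → G3 (MIDI 55); D1 at fret 7 → A1 (MIDI 33).
55 − 33 = 22, so the two pitches are 22 semitones apart, with G3 the higher.

22 semitones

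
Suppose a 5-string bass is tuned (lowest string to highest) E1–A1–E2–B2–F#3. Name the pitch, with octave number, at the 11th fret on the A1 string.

G#2

Each fret is one semitone, so A1 + 11 = G#2.
(Equivalently spelled Ab2.)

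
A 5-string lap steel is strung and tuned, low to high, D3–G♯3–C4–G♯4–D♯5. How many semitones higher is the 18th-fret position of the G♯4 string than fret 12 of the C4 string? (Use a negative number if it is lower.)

14 semitones

G♯4 at fret 18 → D6 (MIDI 86); C4 at fret 12 → C5 (MIDI 72).
86 − 72 = 14, so the two pitches are 14 semitones apart.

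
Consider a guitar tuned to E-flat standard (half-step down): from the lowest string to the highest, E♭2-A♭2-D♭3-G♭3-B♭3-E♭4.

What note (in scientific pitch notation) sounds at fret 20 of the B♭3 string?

Each fret is one semitone, so B♭3 + 20 = G♭5.
(Equivalently spelled F♯5.)

G♭5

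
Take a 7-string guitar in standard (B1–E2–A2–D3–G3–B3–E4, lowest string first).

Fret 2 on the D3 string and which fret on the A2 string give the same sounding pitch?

7

D3 at fret 2 is D3 + 2 semitones = E3.
The open A2 string is 5 semitones below the open D3, so the same pitch on the A2 string lies at fret 2 + 5 = 7.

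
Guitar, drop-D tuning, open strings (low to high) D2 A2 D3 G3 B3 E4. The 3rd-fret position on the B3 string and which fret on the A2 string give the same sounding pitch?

B3 at fret 3 is B3 + 3 semitones = D4.
The open A2 string is 14 semitones below the open B3, so the same pitch on the A2 string lies at fret 3 + 14 = 17.

17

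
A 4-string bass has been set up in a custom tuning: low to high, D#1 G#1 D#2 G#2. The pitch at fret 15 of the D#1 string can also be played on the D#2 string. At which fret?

Fret 15 on D#1 is MIDI 27 + 15 = 42 (F#2). On the D#2 string (open MIDI 39), that pitch is 42 − 39 = fret 3.

3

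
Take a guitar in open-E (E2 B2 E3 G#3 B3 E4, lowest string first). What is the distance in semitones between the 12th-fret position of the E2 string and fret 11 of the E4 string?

23 semitones

E2 at fret 12 → E3 (MIDI 52); E4 at fret 11 → D#5 (MIDI 75).
52 − 75 = -23, so the two pitches are 23 semitones apart, with D#5 the higher.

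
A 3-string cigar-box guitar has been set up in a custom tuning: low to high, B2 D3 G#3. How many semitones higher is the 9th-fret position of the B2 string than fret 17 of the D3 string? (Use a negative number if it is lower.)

-11 semitones

B2 at fret 9 → G#3 (MIDI 56); D3 at fret 17 → G4 (MIDI 67).
56 − 67 = -11, so the two pitches are 11 semitones apart.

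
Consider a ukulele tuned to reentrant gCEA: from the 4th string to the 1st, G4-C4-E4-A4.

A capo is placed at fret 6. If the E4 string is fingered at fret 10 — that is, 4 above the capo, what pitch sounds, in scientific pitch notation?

D5

The capo raises the open E4 by 6 semitones to A#4; fretting 4 more gives E4 + 6 + 4 = E4 + 10 semitones = D5.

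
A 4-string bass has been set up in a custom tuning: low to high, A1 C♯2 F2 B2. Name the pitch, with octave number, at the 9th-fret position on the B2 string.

Each fret is one semitone, so B2 + 9 = G♯3.
(Equivalently spelled A♭3.)

G♯3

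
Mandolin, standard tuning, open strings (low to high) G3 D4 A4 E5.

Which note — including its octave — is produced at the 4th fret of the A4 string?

C#5

The open A4 string plus 4 semitones: A–A#–B–C–C#.
The walk passes from B into C once, so the octave number goes from 4 to 5.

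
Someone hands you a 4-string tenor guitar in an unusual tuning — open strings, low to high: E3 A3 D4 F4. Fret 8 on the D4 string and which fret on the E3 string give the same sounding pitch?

18

Fret 8 on D4 is MIDI 62 + 8 = 70 (A♯4). On the E3 string (open MIDI 52), that pitch is 70 − 52 = fret 18.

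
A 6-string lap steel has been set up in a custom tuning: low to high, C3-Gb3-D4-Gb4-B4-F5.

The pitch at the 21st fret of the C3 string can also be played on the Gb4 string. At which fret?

C3 at fret 21 is C3 + 21 semitones = A4.
The open Gb4 string is 18 semitones above the open C3, so the same pitch on the Gb4 string lies at fret 21 − 18 = 3.

3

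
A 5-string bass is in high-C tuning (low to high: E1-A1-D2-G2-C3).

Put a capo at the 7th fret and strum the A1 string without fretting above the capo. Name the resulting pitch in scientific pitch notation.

The capo raises the open A1 by 7 semitones to E2; fretting 0 more gives A1 + 7 + 0 = A1 + 7 semitones = E2.

E2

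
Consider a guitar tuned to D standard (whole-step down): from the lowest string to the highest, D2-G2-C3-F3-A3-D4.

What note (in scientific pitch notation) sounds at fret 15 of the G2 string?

G2 is MIDI 43. Adding 15 gives 58, which is A♯3.
(Equivalently spelled B♭3.)

A♯3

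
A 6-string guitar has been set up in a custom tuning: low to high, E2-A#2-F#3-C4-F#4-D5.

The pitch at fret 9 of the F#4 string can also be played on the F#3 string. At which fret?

21

Fret 9 on F#4 is MIDI 66 + 9 = 75 (D#5). On the F#3 string (open MIDI 54), that pitch is 75 − 54 = fret 21.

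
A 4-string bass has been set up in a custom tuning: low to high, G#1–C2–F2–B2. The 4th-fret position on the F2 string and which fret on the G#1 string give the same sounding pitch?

13

F2 at fret 4 is F2 + 4 semitones = A2.
The open G#1 string is 9 semitones below the open F2, so the same pitch on the G#1 string lies at fret 4 + 9 = 13.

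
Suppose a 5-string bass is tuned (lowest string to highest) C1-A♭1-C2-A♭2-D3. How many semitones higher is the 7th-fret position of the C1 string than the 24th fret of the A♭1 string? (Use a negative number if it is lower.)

C1 at fret 7 → G1 (MIDI 31); A♭1 at fret 24 → A♭3 (MIDI 56).
31 − 56 = -25, so the two pitches are 25 semitones apart.

-25 semitones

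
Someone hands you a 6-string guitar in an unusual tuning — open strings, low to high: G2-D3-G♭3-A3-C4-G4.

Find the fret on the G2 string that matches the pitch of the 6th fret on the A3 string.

Fret 6 on A3 is MIDI 57 + 6 = 63 (E♭4). On the G2 string (open MIDI 43), that pitch is 63 − 43 = fret 20.

20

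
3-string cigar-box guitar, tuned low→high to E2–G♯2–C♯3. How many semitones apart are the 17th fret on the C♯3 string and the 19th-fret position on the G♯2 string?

3 semitones

C♯3 at fret 17 → F♯4 (MIDI 66); G♯2 at fret 19 → D♯4 (MIDI 63).
66 − 63 = 3, so the two pitches are 3 semitones apart, with F♯4 the higher.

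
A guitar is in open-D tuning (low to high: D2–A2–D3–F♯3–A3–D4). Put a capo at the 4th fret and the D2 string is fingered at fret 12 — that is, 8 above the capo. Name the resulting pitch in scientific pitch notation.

The capo raises the open D2 by 4 semitones to F♯2; fretting 8 more gives D2 + 4 + 8 = D2 + 12 semitones = D3.

D3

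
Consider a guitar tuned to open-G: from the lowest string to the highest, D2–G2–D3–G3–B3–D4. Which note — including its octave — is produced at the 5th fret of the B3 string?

B3 is MIDI 59. Adding 5 gives 64, which is E4.

E4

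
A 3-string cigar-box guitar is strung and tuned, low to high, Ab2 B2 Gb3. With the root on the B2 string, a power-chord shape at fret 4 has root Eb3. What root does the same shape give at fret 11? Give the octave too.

Moving from fret 4 to fret 11 shifts the root by 7 semitones.
Eb3 up 7 semitones is Bb3.

Bb3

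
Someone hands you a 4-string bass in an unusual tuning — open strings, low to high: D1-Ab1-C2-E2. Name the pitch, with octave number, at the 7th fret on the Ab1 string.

Eb2

Each fret is one semitone, so Ab1 + 7 = Eb2.
(Equivalently spelled D#2.)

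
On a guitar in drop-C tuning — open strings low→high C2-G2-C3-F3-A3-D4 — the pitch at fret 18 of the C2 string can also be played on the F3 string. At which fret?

1

C2 at fret 18 is C2 + 18 semitones = F#3.
The open F3 string is 17 semitones above the open C2, so the same pitch on the F3 string lies at fret 18 − 17 = 1.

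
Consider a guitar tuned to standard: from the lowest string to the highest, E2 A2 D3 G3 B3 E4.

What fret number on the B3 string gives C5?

13

C5 is 13 semitones above the open B3 (B–C–C#–D–…–A#–B–C), so it sits at fret 13.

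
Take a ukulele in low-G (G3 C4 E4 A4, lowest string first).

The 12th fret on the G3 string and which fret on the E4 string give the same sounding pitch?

3

G3 at fret 12 is G3 + 12 semitones = G4.
The open E4 string is 9 semitones above the open G3, so the same pitch on the E4 string lies at fret 12 − 9 = 3.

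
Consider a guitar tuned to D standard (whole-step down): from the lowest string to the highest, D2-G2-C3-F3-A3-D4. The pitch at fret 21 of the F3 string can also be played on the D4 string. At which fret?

F3 at fret 21 is F3 + 21 semitones = D5.
The open D4 string is 9 semitones above the open F3, so the same pitch on the D4 string lies at fret 21 − 9 = 12.

12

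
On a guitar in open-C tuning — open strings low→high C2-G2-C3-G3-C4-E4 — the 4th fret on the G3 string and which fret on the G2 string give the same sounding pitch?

G3 at fret 4 is G3 + 4 semitones = B3.
The open G2 string is 12 semitones below the open G3, so the same pitch on the G2 string lies at fret 4 + 12 = 16.

16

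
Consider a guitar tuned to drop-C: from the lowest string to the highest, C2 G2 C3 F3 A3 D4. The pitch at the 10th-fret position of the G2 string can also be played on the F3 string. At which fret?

G2 at fret 10 is G2 + 10 semitones = F3.
The open F3 string is 10 semitones above the open G2, so the same pitch on the F3 string lies at fret 10 − 10 = 0.

0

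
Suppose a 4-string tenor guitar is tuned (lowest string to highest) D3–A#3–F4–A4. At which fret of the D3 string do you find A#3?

8

A#3 is 8 semitones above the open D3 (D–D#–E–F–F#–G–G#–A–A#), so it sits at fret 8.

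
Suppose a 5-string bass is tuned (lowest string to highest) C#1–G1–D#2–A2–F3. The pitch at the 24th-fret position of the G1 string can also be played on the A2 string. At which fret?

10

G1 at fret 24 is G1 + 24 semitones = G3.
The open A2 string is 14 semitones above the open G1, so the same pitch on the A2 string lies at fret 24 − 14 = 10.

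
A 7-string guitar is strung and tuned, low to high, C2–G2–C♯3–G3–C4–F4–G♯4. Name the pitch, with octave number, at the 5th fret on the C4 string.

Each fret is one semitone, so C4 + 5 = F4.

F4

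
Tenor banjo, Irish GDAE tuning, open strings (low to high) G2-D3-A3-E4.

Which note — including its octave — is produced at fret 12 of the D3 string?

D3 is MIDI 50. Adding 12 gives 62, which is D4.

D4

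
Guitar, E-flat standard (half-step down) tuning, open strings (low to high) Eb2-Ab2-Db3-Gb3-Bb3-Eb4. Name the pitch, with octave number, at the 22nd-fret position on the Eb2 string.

Db4

The open Eb2 string plus 22 semitones: Eb–E–F–Gb–…–B–C–Db.
The walk passes from B into C 2 times, so the octave number goes from 2 to 4.
(Equivalently spelled C#4.)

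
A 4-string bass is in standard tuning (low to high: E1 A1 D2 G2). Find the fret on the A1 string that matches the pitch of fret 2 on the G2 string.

Fret 2 on G2 is MIDI 43 + 2 = 45 (A2). On the A1 string (open MIDI 33), that pitch is 45 − 33 = fret 12.

12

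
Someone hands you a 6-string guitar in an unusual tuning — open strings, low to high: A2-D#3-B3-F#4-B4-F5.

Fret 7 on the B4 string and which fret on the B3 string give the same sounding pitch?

B4 at fret 7 is B4 + 7 semitones = F#5.
The open B3 string is 12 semitones below the open B4, so the same pitch on the B3 string lies at fret 7 + 12 = 19.

19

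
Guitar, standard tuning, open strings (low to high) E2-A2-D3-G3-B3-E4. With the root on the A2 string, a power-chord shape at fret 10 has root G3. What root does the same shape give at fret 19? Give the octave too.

Moving from fret 10 to fret 19 shifts the root by 9 semitones.
G3 up 9 semitones is E4.

E4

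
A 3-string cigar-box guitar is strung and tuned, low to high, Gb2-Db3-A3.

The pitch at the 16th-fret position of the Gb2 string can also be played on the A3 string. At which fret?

Fret 16 on Gb2 is MIDI 42 + 16 = 58 (Bb3). On the A3 string (open MIDI 57), that pitch is 58 − 57 = fret 1.

1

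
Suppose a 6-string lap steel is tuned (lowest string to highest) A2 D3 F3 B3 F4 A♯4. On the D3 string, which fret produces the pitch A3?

A3 is 7 semitones above the open D3 (D–D#–E–F–F#–G–G#–A), so it sits at fret 7.

7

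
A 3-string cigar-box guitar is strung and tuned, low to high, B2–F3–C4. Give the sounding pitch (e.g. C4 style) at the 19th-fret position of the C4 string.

C4 is MIDI 60. Adding 19 gives 79, which is G5.

G5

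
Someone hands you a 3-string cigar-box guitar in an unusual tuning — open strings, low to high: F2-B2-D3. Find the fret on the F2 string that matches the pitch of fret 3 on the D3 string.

12

Fret 3 on D3 is MIDI 50 + 3 = 53 (F3). On the F2 string (open MIDI 41), that pitch is 53 − 41 = fret 12.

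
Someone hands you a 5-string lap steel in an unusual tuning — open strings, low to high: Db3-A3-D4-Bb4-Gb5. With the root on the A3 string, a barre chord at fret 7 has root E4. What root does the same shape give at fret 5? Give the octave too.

D4

Moving from fret 7 to fret 5 shifts the root by -2 semitones.
E4 down 2 semitones is D4.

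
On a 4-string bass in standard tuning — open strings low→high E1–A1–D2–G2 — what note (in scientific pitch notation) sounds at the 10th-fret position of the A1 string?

Each fret is one semitone, so A1 + 10 = G2.

G2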